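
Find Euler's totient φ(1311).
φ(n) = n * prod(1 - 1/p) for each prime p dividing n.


1311 = 3 × 19 × 23
Prime factors: 3, 19, 23
φ(1311) = 1311 × (1-1/3) × (1-1/19) × (1-1/23)
= 1311 × 2/3 × 18/19 × 22/23 = 792

φ(1311) = 792


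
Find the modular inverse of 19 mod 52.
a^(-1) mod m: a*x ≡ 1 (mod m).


Use the extended Euclidean algorithm on (52, 19); each row r = 52*s + 19*t:
r=52, s=1, t=0
r=19, s=0, t=1
q=2: r=14, s=1, t=-2   [52*(1) + 19*(-2) = 14]
q=1: r=5, s=-1, t=3   [52*(-1) + 19*(3) = 5]
q=2: r=4, s=3, t=-8   [52*(3) + 19*(-8) = 4]
q=1: r=1, s=-4, t=11   [52*(-4) + 19*(11) = 1]
q=4: r=0, s=19, t=-52   [52*(19) + 19*(-52) = 0]
GCD = 1 with t = 11, so 19*(11) ≡ 1 (mod 52)
Inverse = 11 mod 52 = 11
Check: 19 * 11 = 209 ≡ 1 (mod 52)

19^(-1) ≡ 11 (mod 52)


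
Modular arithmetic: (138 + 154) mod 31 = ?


138 + 154 = 292
292 mod 31 = 13


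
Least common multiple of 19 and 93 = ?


GCD(19, 93) = 1
LCM = 19*93/1 = 1767/1 = 1767

LCM = 1767


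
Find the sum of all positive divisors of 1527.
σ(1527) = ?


Divisors of 1527: 1, 3, 509, 1527
Sum = 1 + 3 + 509 + 1527 = 2040

σ(1527) = 2040


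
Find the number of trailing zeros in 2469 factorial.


floor(2469/5) = 493
floor(2469/25) = 98
floor(2469/125) = 19
floor(2469/625) = 3
Total = 613

613 trailing zeros


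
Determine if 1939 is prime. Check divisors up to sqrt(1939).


1939 / 7 = 277 (exact division)
1939 is NOT prime.

No, 1939 is not prime


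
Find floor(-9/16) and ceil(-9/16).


-9/16 = -0.5625
floor = -1
ceil = 0

floor = -1, ceil = 0


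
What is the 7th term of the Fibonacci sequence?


Sequence: 1, 1, 2, 3, 5, 8, 13
F(7) = 13


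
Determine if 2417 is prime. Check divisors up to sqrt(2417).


Check divisors up to sqrt(2417) = 49.1630
No divisors found.
2417 is prime.

Yes, 2417 is prime


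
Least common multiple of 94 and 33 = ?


GCD(94, 33) = 1
LCM = 94*33/1 = 3102/1 = 3102

LCM = 3102


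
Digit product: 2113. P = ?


2 × 1 × 1 × 3 = 6


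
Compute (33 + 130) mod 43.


33 + 130 = 163
163 mod 43 = 34


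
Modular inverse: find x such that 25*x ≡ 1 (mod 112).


Use the extended Euclidean algorithm on (112, 25); each row r = 112*s + 25*t:
r=112, s=1, t=0
r=25, s=0, t=1
q=4: r=12, s=1, t=-4   [112*(1) + 25*(-4) = 12]
q=2: r=1, s=-2, t=9   [112*(-2) + 25*(9) = 1]
q=12: r=0, s=25, t=-112   [112*(25) + 25*(-112) = 0]
GCD = 1 with t = 9, so 25*(9) ≡ 1 (mod 112)
Inverse = 9 mod 112 = 9
Check: 25 * 9 = 225 ≡ 1 (mod 112)

25^(-1) ≡ 9 (mod 112)


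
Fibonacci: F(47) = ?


Sequence: 1, 1, 2, 3, 5, 8, 13, 21, 34, 55, 89, 144, 233, 377, 610, 987, 1597, 2584, 4181, 6765, 10946, 17711, 28657, 46368, 75025, 121393, 196418, 317811, 514229, 832040, 1346269, 2178309, 3524578, 5702887, 9227465, 14930352, 24157817, 39088169, 63245986, 102334155, 165580141, 267914296, 433494437, 701408733, 1134903170, 1836311903, 2971215073
F(47) = 2971215073


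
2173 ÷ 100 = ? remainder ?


2173 = 100 * 21 + 73
Check: 2100 + 73 = 2173

q = 21, r = 73


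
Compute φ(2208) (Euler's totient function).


2208 = 2^5 × 3 × 23
Prime factors: 2, 3, 23
φ(2208) = 2208 × (1-1/2) × (1-1/3) × (1-1/23)
= 2208 × 1/2 × 2/3 × 22/23 = 704

φ(2208) = 704


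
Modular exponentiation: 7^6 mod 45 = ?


7^1 mod 45 = 7
7^2 mod 45 = 4
7^3 mod 45 = 28
7^4 mod 45 = 16
7^5 mod 45 = 22
7^6 mod 45 = 19


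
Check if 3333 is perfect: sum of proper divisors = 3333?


Proper divisors of 3333: 1, 3, 11, 33, 101, 303, 1111
Sum = 1 + 3 + 11 + 33 + 101 + 303 + 1111 = 1563

No, 3333 is not perfect (1563 ≠ 3333)


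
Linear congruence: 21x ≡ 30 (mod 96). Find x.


GCD(21, 96) = 3 divides 30
Divide: 7x ≡ 10 (mod 32)
x ≡ 6 (mod 32)


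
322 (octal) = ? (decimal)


322 (base 8) = 210 (decimal)
210 (decimal) = 210 (base 10)


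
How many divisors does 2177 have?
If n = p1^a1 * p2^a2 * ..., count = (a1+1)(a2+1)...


2177 = 7^1 × 311^1
d(2177) = (1+1) × (1+1) = 4

4 divisors


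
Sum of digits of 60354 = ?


6 + 0 + 3 + 5 + 4 = 18


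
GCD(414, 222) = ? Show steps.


414 = 1 * 222 + 192
222 = 1 * 192 + 30
192 = 6 * 30 + 12
30 = 2 * 12 + 6
12 = 2 * 6 + 0
GCD = 6


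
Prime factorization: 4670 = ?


4670 / 2 = 2335
2335 / 5 = 467
467 / 467 = 1
4670 = 2 × 5 × 467


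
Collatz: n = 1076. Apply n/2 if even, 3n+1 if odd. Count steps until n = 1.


1076 → 538 → 269 → 808 → 404 → 202 → 101 → 304 → 152 → 76 → 38 → 19 → 58 → 29 → 88 → 44 → 22 → 11 → 34 → 17 → 52 → 26 → 13 → 40 → 20 → 10 → 5 → 16 → 8 → 4 → 2 → 1
Total steps = 31

31 steps


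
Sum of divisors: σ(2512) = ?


Divisors of 2512: 1, 2, 4, 8, 16, 157, 314, 628, 1256, 2512
Sum = 1 + 2 + 4 + 8 + 16 + 157 + 314 + 628 + 1256 + 2512 = 4898

σ(2512) = 4898


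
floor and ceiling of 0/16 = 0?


0/16 = 0
floor = 0
ceil = 0

floor = 0, ceil = 0


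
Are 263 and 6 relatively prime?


Euclidean algorithm:
263 = 43 * 6 + 5
6 = 1 * 5 + 1
5 = 5 * 1 + 0
GCD(263, 6) = 1

Yes, coprime (GCD = 1)


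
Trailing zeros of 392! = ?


floor(392/5) = 78
floor(392/25) = 15
floor(392/125) = 3
Total = 96

96 trailing zeros


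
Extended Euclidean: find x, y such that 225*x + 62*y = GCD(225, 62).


Tabular extended Euclidean (each row: r = 225*s + 62*t):
r=225, s=1, t=0
r=62, s=0, t=1
q=3: r=39, s=1, t=-3   [225*(1) + 62*(-3) = 39]
q=1: r=23, s=-1, t=4   [225*(-1) + 62*(4) = 23]
q=1: r=16, s=2, t=-7   [225*(2) + 62*(-7) = 16]
q=1: r=7, s=-3, t=11   [225*(-3) + 62*(11) = 7]
q=2: r=2, s=8, t=-29   [225*(8) + 62*(-29) = 2]
q=3: r=1, s=-27, t=98   [225*(-27) + 62*(98) = 1]
q=2: r=0, s=62, t=-225   [225*(62) + 62*(-225) = 0]
GCD = 1; from the row with r=1: x=-27, y=98
Check: 225*(-27) + 62*(98) = -6075 + 6076 = 1

GCD = 1, x = -27, y = 98


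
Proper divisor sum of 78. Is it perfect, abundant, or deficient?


Proper divisors: 1, 2, 3, 6, 13, 26, 39
Sum = 1 + 2 + 3 + 6 + 13 + 26 + 39 = 90
90 > 78 → abundant

s(78) = 90 (abundant)


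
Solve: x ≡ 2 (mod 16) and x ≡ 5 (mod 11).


M = 16*11 = 176
M1 = M/16 = 11, M2 = M/11 = 16
M1^(-1) mod 16 = 3, M2^(-1) mod 11 = 9
x = 2*11*3 + 5*16*9 = 786
786 mod 176 = 82
Check: 82 mod 16 = 2 ✓, 82 mod 11 = 5 ✓

x ≡ 82 (mod 176)


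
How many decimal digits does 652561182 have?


652561182 has 9 digits in base 10
floor(log10(652561182)) + 1 = floor(8.8146) + 1 = 9

9 digits (base 10)


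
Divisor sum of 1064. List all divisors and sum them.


Divisors of 1064: 1, 2, 4, 7, 8, 14, 19, 28, 38, 56, 76, 133, 152, 266, 532, 1064
Sum = 1 + 2 + 4 + 7 + 8 + 14 + 19 + 28 + 38 + 56 + 76 + 133 + 152 + 266 + 532 + 1064 = 2400

σ(1064) = 2400


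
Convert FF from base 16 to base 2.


FF (base 16) = 255 (decimal)
255 (decimal) = 11111111 (base 2)


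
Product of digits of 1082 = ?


1 × 0 × 8 × 2 = 0


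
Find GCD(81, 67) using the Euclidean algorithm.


81 = 1 * 67 + 14
67 = 4 * 14 + 11
14 = 1 * 11 + 3
11 = 3 * 3 + 2
3 = 1 * 2 + 1
2 = 2 * 1 + 0
GCD = 1


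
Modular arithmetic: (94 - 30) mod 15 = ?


94 - 30 = 64
64 mod 15 = 4


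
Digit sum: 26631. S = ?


2 + 6 + 6 + 3 + 1 = 18


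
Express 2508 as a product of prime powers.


2508 / 2 = 1254
1254 / 2 = 627
627 / 3 = 209
209 / 11 = 19
19 / 19 = 1
2508 = 2^2 × 3 × 11 × 19


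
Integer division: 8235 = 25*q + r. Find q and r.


8235 = 25 * 329 + 10
Check: 8225 + 10 = 8235

q = 329, r = 10


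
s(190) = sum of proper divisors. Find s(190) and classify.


Proper divisors: 1, 2, 5, 10, 19, 38, 95
Sum = 1 + 2 + 5 + 10 + 19 + 38 + 95 = 170
170 < 190 → deficient

s(190) = 170 (deficient)


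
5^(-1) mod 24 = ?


Use the extended Euclidean algorithm on (24, 5); each row r = 24*s + 5*t:
r=24, s=1, t=0
r=5, s=0, t=1
q=4: r=4, s=1, t=-4   [24*(1) + 5*(-4) = 4]
q=1: r=1, s=-1, t=5   [24*(-1) + 5*(5) = 1]
q=4: r=0, s=5, t=-24   [24*(5) + 5*(-24) = 0]
GCD = 1 with t = 5, so 5*(5) ≡ 1 (mod 24)
Inverse = 5 mod 24 = 5
Check: 5 * 5 = 25 ≡ 1 (mod 24)

5^(-1) ≡ 5 (mod 24)


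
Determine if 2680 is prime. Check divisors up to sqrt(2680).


2680 / 2 = 1340 (exact division)
2680 is NOT prime.

No, 2680 is not prime


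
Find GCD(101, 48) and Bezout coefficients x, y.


Tabular extended Euclidean (each row: r = 101*s + 48*t):
r=101, s=1, t=0
r=48, s=0, t=1
q=2: r=5, s=1, t=-2   [101*(1) + 48*(-2) = 5]
q=9: r=3, s=-9, t=19   [101*(-9) + 48*(19) = 3]
q=1: r=2, s=10, t=-21   [101*(10) + 48*(-21) = 2]
q=1: r=1, s=-19, t=40   [101*(-19) + 48*(40) = 1]
q=2: r=0, s=48, t=-101   [101*(48) + 48*(-101) = 0]
GCD = 1; from the row with r=1: x=-19, y=40
Check: 101*(-19) + 48*(40) = -1919 + 1920 = 1

GCD = 1, x = -19, y = 40


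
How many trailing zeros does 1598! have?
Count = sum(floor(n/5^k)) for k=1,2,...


floor(1598/5) = 319
floor(1598/25) = 63
floor(1598/125) = 12
floor(1598/625) = 2
Total = 396

396 trailing zeros


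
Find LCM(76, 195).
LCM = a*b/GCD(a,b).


GCD(76, 195) = 1
LCM = 76*195/1 = 14820/1 = 14820

LCM = 14820


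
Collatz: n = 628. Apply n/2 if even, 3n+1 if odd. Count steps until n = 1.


628 → 314 → 157 → 472 → 236 → 118 → 59 → 178 → 89 → 268 → 134 → 67 → 202 → 101 → 304 → 152 → 76 → 38 → 19 → 58 → 29 → 88 → 44 → 22 → 11 → 34 → 17 → 52 → 26 → 13 → 40 → 20 → 10 → 5 → 16 → 8 → 4 → 2 → 1
Total steps = 38

38 steps


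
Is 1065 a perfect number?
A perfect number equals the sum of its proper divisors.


Proper divisors of 1065: 1, 3, 5, 15, 71, 213, 355
Sum = 1 + 3 + 5 + 15 + 71 + 213 + 355 = 663

No, 1065 is not perfect (663 ≠ 1065)


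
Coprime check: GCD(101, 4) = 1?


Euclidean algorithm:
101 = 25 * 4 + 1
4 = 4 * 1 + 0
GCD(101, 4) = 1

Yes, coprime (GCD = 1)


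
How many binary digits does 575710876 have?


575710876 in base 2 = 100010010100001010011010011100
Number of digits = 30

30 digits (base 2)


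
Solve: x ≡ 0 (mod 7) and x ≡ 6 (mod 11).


M = 7*11 = 77
M1 = M/7 = 11, M2 = M/11 = 7
M1^(-1) mod 7 = 2, M2^(-1) mod 11 = 8
x = 0*11*2 + 6*7*8 = 336
336 mod 77 = 28
Check: 28 mod 7 = 0 ✓, 28 mod 11 = 6 ✓

x ≡ 28 (mod 77)


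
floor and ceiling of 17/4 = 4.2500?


17/4 = 4.2500
floor = 4
ceil = 5

floor = 4, ceil = 5


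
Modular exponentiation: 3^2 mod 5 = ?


3^1 mod 5 = 3
3^2 mod 5 = 4


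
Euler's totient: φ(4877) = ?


4877 = 4877
Prime factors: 4877
φ(4877) = 4877 × (1-1/4877)
= 4877 × 4876/4877 = 4876

φ(4877) = 4876


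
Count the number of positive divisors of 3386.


3386 = 2^1 × 1693^1
d(3386) = (1+1) × (1+1) = 4

4 divisors


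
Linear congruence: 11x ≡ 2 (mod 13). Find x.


GCD(11, 13) = 1, unique solution
a^(-1) mod 13 = 6
x = 6 * 2 mod 13 = 12

x ≡ 12 (mod 13)


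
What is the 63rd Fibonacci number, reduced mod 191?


F(k) mod 191 for k=1..63:
1, 1, 2, 3, 5, 8, 13, 21, 34, 55, 89, 144, 42, 186, 37, 32, 69, 101, 170, 80, 59, 139, 7, 146, 153, 108, 70, 178, 57, 44, 101, 145, 55, 9, 64, 73, 137, 19, 156, 175, 140, 124, 73, 6, 79, 85, 164, 58, 31, 89, 120, 18, 138, 156, 103, 68, 171, 48, 28, 76, 104, 180, 93
F(63) mod 191 = 93


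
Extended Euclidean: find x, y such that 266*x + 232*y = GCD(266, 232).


Tabular extended Euclidean (each row: r = 266*s + 232*t):
r=266, s=1, t=0
r=232, s=0, t=1
q=1: r=34, s=1, t=-1   [266*(1) + 232*(-1) = 34]
q=6: r=28, s=-6, t=7   [266*(-6) + 232*(7) = 28]
q=1: r=6, s=7, t=-8   [266*(7) + 232*(-8) = 6]
q=4: r=4, s=-34, t=39   [266*(-34) + 232*(39) = 4]
q=1: r=2, s=41, t=-47   [266*(41) + 232*(-47) = 2]
q=2: r=0, s=-116, t=133   [266*(-116) + 232*(133) = 0]
GCD = 2; from the row with r=2: x=41, y=-47
Check: 266*(41) + 232*(-47) = 10906 - 10904 = 2

GCD = 2, x = 41, y = -47


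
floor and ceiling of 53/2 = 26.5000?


53/2 = 26.5000
floor = 26
ceil = 27

floor = 26, ceil = 27


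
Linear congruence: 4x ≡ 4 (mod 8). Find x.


GCD(4, 8) = 4 divides 4
Divide: 1x ≡ 1 (mod 2)
x ≡ 1 (mod 2)


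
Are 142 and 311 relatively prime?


Euclidean algorithm:
311 = 2 * 142 + 27
142 = 5 * 27 + 7
27 = 3 * 7 + 6
7 = 1 * 6 + 1
6 = 6 * 1 + 0
GCD(142, 311) = 1

Yes, coprime (GCD = 1)


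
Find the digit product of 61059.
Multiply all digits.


6 × 1 × 0 × 5 × 9 = 0


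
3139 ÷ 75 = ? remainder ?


3139 = 75 * 41 + 64
Check: 3075 + 64 = 3139

q = 41, r = 64


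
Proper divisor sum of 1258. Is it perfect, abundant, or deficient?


Proper divisors: 1, 2, 17, 34, 37, 74, 629
Sum = 1 + 2 + 17 + 34 + 37 + 74 + 629 = 794
794 < 1258 → deficient

s(1258) = 794 (deficient)


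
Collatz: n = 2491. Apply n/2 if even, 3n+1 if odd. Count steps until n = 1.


2491 → 7474 → 3737 → 11212 → 5606 → 2803 → 8410 → 4205 → 12616 → 6308 → 3154 → 1577 → 4732 → 2366 → 1183 → 3550 → 1775 → 5326 → 2663 → 7990 → 3995 → 11986 → 5993 → 17980 → 8990 → 4495 → 13486 → 6743 → 20230 → 10115 → 30346 → 15173 → 45520 → 22760 → 11380 → 5690 → 2845 → 8536 → 4268 → 2134 → 1067 → 3202 → 1601 → 4804 → 2402 → 1201 → 3604 → 1802 → 901 → 2704 → 1352 → 676 → 338 → 169 → 508 → 254 → 127 → 382 → 191 → 574 → 287 → 862 → 431 → 1294 → 647 → 1942 → 971 → 2914 → 1457 → 4372 → 2186 → 1093 → 3280 → 1640 → 820 → 410 → 205 → 616 → 308 → 154 → 77 → 232 → 116 → 58 → 29 → 88 → 44 → 22 → 11 → 34 → 17 → 52 → 26 → 13 → 40 → 20 → 10 → 5 → 16 → 8 → 4 → 2 → 1
Total steps = 102

102 steps


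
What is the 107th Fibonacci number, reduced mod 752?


F(k) mod 752 for k=1..107:
1, 1, 2, 3, 5, 8, 13, 21, 34, 55, 89, 144, 233, 377, 610, 235, 93, 328, 421, 749, 418, 415, 81, 496, 577, 321, 146, 467, 613, 328, 189, 517, 706, 471, 425, 144, 569, 713, 530, 491, 269, 8, 277, 285, 562, 95, 657, 0, 657, 657, 562, 467, 277, 744, 269, 261, 530, 39, 569, 608, 425, 281, 706, 235, 189, 424, 613, 285, 146, 431, 577, 256, 81, 337, 418, 3, 421, 424, 93, 517, 610, 375, 233, 608, 89, 697, 34, 731, 13, 744, 5, 749, 2, 751, 1, 0, 1, 1, 2, 3, 5, 8, 13, 21, 34, 55, 89
F(107) mod 752 = 89


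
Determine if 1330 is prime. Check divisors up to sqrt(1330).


1330 / 2 = 665 (exact division)
1330 is NOT prime.

No, 1330 is not prime


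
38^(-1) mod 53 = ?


Use the extended Euclidean algorithm on (53, 38); each row r = 53*s + 38*t:
r=53, s=1, t=0
r=38, s=0, t=1
q=1: r=15, s=1, t=-1   [53*(1) + 38*(-1) = 15]
q=2: r=8, s=-2, t=3   [53*(-2) + 38*(3) = 8]
q=1: r=7, s=3, t=-4   [53*(3) + 38*(-4) = 7]
q=1: r=1, s=-5, t=7   [53*(-5) + 38*(7) = 1]
q=7: r=0, s=38, t=-53   [53*(38) + 38*(-53) = 0]
GCD = 1 with t = 7, so 38*(7) ≡ 1 (mod 53)
Inverse = 7 mod 53 = 7
Check: 38 * 7 = 266 ≡ 1 (mod 53)

38^(-1) ≡ 7 (mod 53)


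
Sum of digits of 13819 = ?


1 + 3 + 8 + 1 + 9 = 22


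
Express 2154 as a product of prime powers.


2154 / 2 = 1077
1077 / 3 = 359
359 / 359 = 1
2154 = 2 × 3 × 359


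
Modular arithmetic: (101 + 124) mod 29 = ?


101 + 124 = 225
225 mod 29 = 22


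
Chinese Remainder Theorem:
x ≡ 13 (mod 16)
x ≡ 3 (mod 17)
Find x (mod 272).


M = 16*17 = 272
M1 = M/16 = 17, M2 = M/17 = 16
M1^(-1) mod 16 = 1, M2^(-1) mod 17 = 16
x = 13*17*1 + 3*16*16 = 989
989 mod 272 = 173
Check: 173 mod 16 = 13 ✓, 173 mod 17 = 3 ✓

x ≡ 173 (mod 272)


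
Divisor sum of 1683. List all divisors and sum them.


Divisors of 1683: 1, 3, 9, 11, 17, 33, 51, 99, 153, 187, 561, 1683
Sum = 1 + 3 + 9 + 11 + 17 + 33 + 51 + 99 + 153 + 187 + 561 + 1683 = 2808

σ(1683) = 2808


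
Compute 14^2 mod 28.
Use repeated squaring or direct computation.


14^1 mod 28 = 14
14^2 mod 28 = 0


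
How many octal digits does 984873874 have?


984873874 in base 8 = 7254775622
Number of digits = 10

10 digits (base 8)


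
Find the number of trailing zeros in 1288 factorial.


floor(1288/5) = 257
floor(1288/25) = 51
floor(1288/125) = 10
floor(1288/625) = 2
Total = 320

320 trailing zeros


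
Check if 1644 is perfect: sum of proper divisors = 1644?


Proper divisors of 1644: 1, 2, 3, 4, 6, 12, 137, 274, 411, 548, 822
Sum = 1 + 2 + 3 + 4 + 6 + 12 + 137 + 274 + 411 + 548 + 822 = 2220

No, 1644 is not perfect (2220 ≠ 1644)


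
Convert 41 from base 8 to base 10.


41 (base 8) = 33 (decimal)
33 (decimal) = 33 (base 10)


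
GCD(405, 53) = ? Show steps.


405 = 7 * 53 + 34
53 = 1 * 34 + 19
34 = 1 * 19 + 15
19 = 1 * 15 + 4
15 = 3 * 4 + 3
4 = 1 * 3 + 1
3 = 3 * 1 + 0
GCD = 1


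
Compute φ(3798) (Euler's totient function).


3798 = 2 × 3^2 × 211
Prime factors: 2, 3, 211
φ(3798) = 3798 × (1-1/2) × (1-1/3) × (1-1/211)
= 3798 × 1/2 × 2/3 × 210/211 = 1260

φ(3798) = 1260


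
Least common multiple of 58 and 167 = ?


GCD(58, 167) = 1
LCM = 58*167/1 = 9686/1 = 9686

LCM = 9686


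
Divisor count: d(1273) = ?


1273 = 19^1 × 67^1
d(1273) = (1+1) × (1+1) = 4

4 divisors


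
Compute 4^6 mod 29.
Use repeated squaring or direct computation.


4^1 mod 29 = 4
4^2 mod 29 = 16
4^3 mod 29 = 6
4^4 mod 29 = 24
4^5 mod 29 = 9
4^6 mod 29 = 7


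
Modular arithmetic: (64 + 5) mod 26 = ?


64 + 5 = 69
69 mod 26 = 17


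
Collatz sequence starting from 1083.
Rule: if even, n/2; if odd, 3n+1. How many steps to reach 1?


1083 → 3250 → 1625 → 4876 → 2438 → 1219 → 3658 → 1829 → 5488 → 2744 → 1372 → 686 → 343 → 1030 → 515 → 1546 → 773 → 2320 → 1160 → 580 → 290 → 145 → 436 → 218 → 109 → 328 → 164 → 82 → 41 → 124 → 62 → 31 → 94 → 47 → 142 → 71 → 214 → 107 → 322 → 161 → 484 → 242 → 121 → 364 → 182 → 91 → 274 → 137 → 412 → 206 → 103 → 310 → 155 → 466 → 233 → 700 → 350 → 175 → 526 → 263 → 790 → 395 → 1186 → 593 → 1780 → 890 → 445 → 1336 → 668 → 334 → 167 → 502 → 251 → 754 → 377 → 1132 → 566 → 283 → 850 → 425 → 1276 → 638 → 319 → 958 → 479 → 1438 → 719 → 2158 → 1079 → 3238 → 1619 → 4858 → 2429 → 7288 → 3644 → 1822 → 911 → 2734 → 1367 → 4102 → 2051 → 6154 → 3077 → 9232 → 4616 → 2308 → 1154 → 577 → 1732 → 866 → 433 → 1300 → 650 → 325 → 976 → 488 → 244 → 122 → 61 → 184 → 92 → 46 → 23 → 70 → 35 → 106 → 53 → 160 → 80 → 40 → 20 → 10 → 5 → 16 → 8 → 4 → 2 → 1
Total steps = 137

137 steps


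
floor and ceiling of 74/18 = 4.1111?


74/18 = 4.1111
floor = 4
ceil = 5

floor = 4, ceil = 5


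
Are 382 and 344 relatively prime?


Euclidean algorithm:
382 = 1 * 344 + 38
344 = 9 * 38 + 2
38 = 19 * 2 + 0
GCD(382, 344) = 2

No, not coprime (GCD = 2)


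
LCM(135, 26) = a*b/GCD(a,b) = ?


GCD(135, 26) = 1
LCM = 135*26/1 = 3510/1 = 3510

LCM = 3510


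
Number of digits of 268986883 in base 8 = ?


268986883 in base 8 = 2002065003
Number of digits = 10

10 digits (base 8)


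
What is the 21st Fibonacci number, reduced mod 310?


F(k) mod 310 for k=1..21:
1, 1, 2, 3, 5, 8, 13, 21, 34, 55, 89, 144, 233, 67, 300, 57, 47, 104, 151, 255, 96
F(21) mod 310 = 96


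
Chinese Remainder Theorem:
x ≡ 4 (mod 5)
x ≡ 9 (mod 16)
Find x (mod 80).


M = 5*16 = 80
M1 = M/5 = 16, M2 = M/16 = 5
M1^(-1) mod 5 = 1, M2^(-1) mod 16 = 13
x = 4*16*1 + 9*5*13 = 649
649 mod 80 = 9
Check: 9 mod 5 = 4 ✓, 9 mod 16 = 9 ✓

x ≡ 9 (mod 80)


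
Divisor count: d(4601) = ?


4601 = 43^1 × 107^1
d(4601) = (1+1) × (1+1) = 4

4 divisors


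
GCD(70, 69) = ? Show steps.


70 = 1 * 69 + 1
69 = 69 * 1 + 0
GCD = 1


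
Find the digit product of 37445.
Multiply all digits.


3 × 7 × 4 × 4 × 5 = 1680


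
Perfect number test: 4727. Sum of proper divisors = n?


Proper divisors of 4727: 1, 29, 163
Sum = 1 + 29 + 163 = 193

No, 4727 is not perfect (193 ≠ 4727)


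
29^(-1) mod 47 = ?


Use the extended Euclidean algorithm on (47, 29); each row r = 47*s + 29*t:
r=47, s=1, t=0
r=29, s=0, t=1
q=1: r=18, s=1, t=-1   [47*(1) + 29*(-1) = 18]
q=1: r=11, s=-1, t=2   [47*(-1) + 29*(2) = 11]
q=1: r=7, s=2, t=-3   [47*(2) + 29*(-3) = 7]
q=1: r=4, s=-3, t=5   [47*(-3) + 29*(5) = 4]
q=1: r=3, s=5, t=-8   [47*(5) + 29*(-8) = 3]
q=1: r=1, s=-8, t=13   [47*(-8) + 29*(13) = 1]
q=3: r=0, s=29, t=-47   [47*(29) + 29*(-47) = 0]
GCD = 1 with t = 13, so 29*(13) ≡ 1 (mod 47)
Inverse = 13 mod 47 = 13
Check: 29 * 13 = 377 ≡ 1 (mod 47)

29^(-1) ≡ 13 (mod 47)


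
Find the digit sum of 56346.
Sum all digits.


5 + 6 + 3 + 4 + 6 = 24


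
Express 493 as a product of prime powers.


493 / 17 = 29
29 / 29 = 1
493 = 17 × 29


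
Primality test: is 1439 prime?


Check divisors up to sqrt(1439) = 37.9342
No divisors found.
1439 is prime.

Yes, 1439 is prime


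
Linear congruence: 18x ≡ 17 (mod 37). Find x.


GCD(18, 37) = 1, unique solution
a^(-1) mod 37 = 35
x = 35 * 17 mod 37 = 3

x ≡ 3 (mod 37)


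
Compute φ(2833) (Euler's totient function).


2833 = 2833
Prime factors: 2833
φ(2833) = 2833 × (1-1/2833)
= 2833 × 2832/2833 = 2832

φ(2833) = 2832


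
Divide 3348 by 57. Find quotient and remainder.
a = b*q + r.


3348 = 57 * 58 + 42
Check: 3306 + 42 = 3348

q = 58, r = 42


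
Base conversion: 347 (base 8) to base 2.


347 (base 8) = 231 (decimal)
231 (decimal) = 11100111 (base 2)


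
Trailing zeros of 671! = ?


floor(671/5) = 134
floor(671/25) = 26
floor(671/125) = 5
floor(671/625) = 1
Total = 166

166 trailing zeros


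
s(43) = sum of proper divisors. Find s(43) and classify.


Proper divisors: 1
Sum = 1 = 1
1 < 43 → deficient

s(43) = 1 (deficient)


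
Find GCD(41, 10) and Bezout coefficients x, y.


Tabular extended Euclidean (each row: r = 41*s + 10*t):
r=41, s=1, t=0
r=10, s=0, t=1
q=4: r=1, s=1, t=-4   [41*(1) + 10*(-4) = 1]
q=10: r=0, s=-10, t=41   [41*(-10) + 10*(41) = 0]
GCD = 1; from the row with r=1: x=1, y=-4
Check: 41*(1) + 10*(-4) = 41 - 40 = 1

GCD = 1, x = 1, y = -4


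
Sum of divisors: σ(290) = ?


Divisors of 290: 1, 2, 5, 10, 29, 58, 145, 290
Sum = 1 + 2 + 5 + 10 + 29 + 58 + 145 + 290 = 540

σ(290) = 540


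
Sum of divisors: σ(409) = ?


Divisors of 409: 1, 409
Sum = 1 + 409 = 410

σ(409) = 410


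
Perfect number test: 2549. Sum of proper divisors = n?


Proper divisors of 2549: 1
Sum = 1 = 1

No, 2549 is not perfect (1 ≠ 2549)


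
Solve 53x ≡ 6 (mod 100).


GCD(53, 100) = 1, unique solution
a^(-1) mod 100 = 17
x = 17 * 6 mod 100 = 2

x ≡ 2 (mod 100)


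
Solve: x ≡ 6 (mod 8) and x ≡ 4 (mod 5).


M = 8*5 = 40
M1 = M/8 = 5, M2 = M/5 = 8
M1^(-1) mod 8 = 5, M2^(-1) mod 5 = 2
x = 6*5*5 + 4*8*2 = 214
214 mod 40 = 14
Check: 14 mod 8 = 6 ✓, 14 mod 5 = 4 ✓

x ≡ 14 (mod 40)


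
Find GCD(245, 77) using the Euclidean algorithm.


245 = 3 * 77 + 14
77 = 5 * 14 + 7
14 = 2 * 7 + 0
GCD = 7


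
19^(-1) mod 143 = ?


Use the extended Euclidean algorithm on (143, 19); each row r = 143*s + 19*t:
r=143, s=1, t=0
r=19, s=0, t=1
q=7: r=10, s=1, t=-7   [143*(1) + 19*(-7) = 10]
q=1: r=9, s=-1, t=8   [143*(-1) + 19*(8) = 9]
q=1: r=1, s=2, t=-15   [143*(2) + 19*(-15) = 1]
q=9: r=0, s=-19, t=143   [143*(-19) + 19*(143) = 0]
GCD = 1 with t = -15, so 19*(-15) ≡ 1 (mod 143)
Inverse = -15 mod 143 = 128
Check: 19 * 128 = 2432 ≡ 1 (mod 143)

19^(-1) ≡ 128 (mod 143)


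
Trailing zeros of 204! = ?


floor(204/5) = 40
floor(204/25) = 8
floor(204/125) = 1
Total = 49

49 trailing zeros


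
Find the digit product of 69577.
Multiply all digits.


6 × 9 × 5 × 7 × 7 = 13230


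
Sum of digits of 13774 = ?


1 + 3 + 7 + 7 + 4 = 22


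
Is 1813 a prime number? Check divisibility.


1813 / 7 = 259 (exact division)
1813 is NOT prime.

No, 1813 is not prime


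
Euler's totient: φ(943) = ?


943 = 23 × 41
Prime factors: 23, 41
φ(943) = 943 × (1-1/23) × (1-1/41)
= 943 × 22/23 × 40/41 = 880

φ(943) = 880


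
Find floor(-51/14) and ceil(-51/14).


-51/14 = -3.6429
floor = -4
ceil = -3

floor = -4, ceil = -3


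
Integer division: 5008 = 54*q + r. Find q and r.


5008 = 54 * 92 + 40
Check: 4968 + 40 = 5008

q = 92, r = 40


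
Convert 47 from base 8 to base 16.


47 (base 8) = 39 (decimal)
39 (decimal) = 27 (base 16)


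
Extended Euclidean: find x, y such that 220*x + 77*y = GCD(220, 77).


Tabular extended Euclidean (each row: r = 220*s + 77*t):
r=220, s=1, t=0
r=77, s=0, t=1
q=2: r=66, s=1, t=-2   [220*(1) + 77*(-2) = 66]
q=1: r=11, s=-1, t=3   [220*(-1) + 77*(3) = 11]
q=6: r=0, s=7, t=-20   [220*(7) + 77*(-20) = 0]
GCD = 11; from the row with r=11: x=-1, y=3
Check: 220*(-1) + 77*(3) = -220 + 231 = 11

GCD = 11, x = -1, y = 3


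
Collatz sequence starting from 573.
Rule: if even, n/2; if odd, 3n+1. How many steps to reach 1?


573 → 1720 → 860 → 430 → 215 → 646 → 323 → 970 → 485 → 1456 → 728 → 364 → 182 → 91 → 274 → 137 → 412 → 206 → 103 → 310 → 155 → 466 → 233 → 700 → 350 → 175 → 526 → 263 → 790 → 395 → 1186 → 593 → 1780 → 890 → 445 → 1336 → 668 → 334 → 167 → 502 → 251 → 754 → 377 → 1132 → 566 → 283 → 850 → 425 → 1276 → 638 → 319 → 958 → 479 → 1438 → 719 → 2158 → 1079 → 3238 → 1619 → 4858 → 2429 → 7288 → 3644 → 1822 → 911 → 2734 → 1367 → 4102 → 2051 → 6154 → 3077 → 9232 → 4616 → 2308 → 1154 → 577 → 1732 → 866 → 433 → 1300 → 650 → 325 → 976 → 488 → 244 → 122 → 61 → 184 → 92 → 46 → 23 → 70 → 35 → 106 → 53 → 160 → 80 → 40 → 20 → 10 → 5 → 16 → 8 → 4 → 2 → 1
Total steps = 105

105 steps


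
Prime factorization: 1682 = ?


1682 / 2 = 841
841 / 29 = 29
29 / 29 = 1
1682 = 2 × 29^2


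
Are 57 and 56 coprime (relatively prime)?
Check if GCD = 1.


Euclidean algorithm:
57 = 1 * 56 + 1
56 = 56 * 1 + 0
GCD(57, 56) = 1

Yes, coprime (GCD = 1)


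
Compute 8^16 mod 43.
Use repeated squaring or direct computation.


8^1 mod 43 = 8
8^2 mod 43 = 21
8^3 mod 43 = 39
8^4 mod 43 = 11
8^5 mod 43 = 2
8^6 mod 43 = 16
8^7 mod 43 = 42
8^8 mod 43 = 35
8^9 mod 43 = 22
8^10 mod 43 = 4
8^11 mod 43 = 32
8^12 mod 43 = 41
8^13 mod 43 = 27
8^14 mod 43 = 1
8^15 mod 43 = 8
8^16 mod 43 = 21


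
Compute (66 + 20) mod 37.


66 + 20 = 86
86 mod 37 = 12


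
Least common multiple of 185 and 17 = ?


GCD(185, 17) = 1
LCM = 185*17/1 = 3145/1 = 3145

LCM = 3145


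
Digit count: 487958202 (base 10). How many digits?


487958202 has 9 digits in base 10
floor(log10(487958202)) + 1 = floor(8.6884) + 1 = 9

9 digits (base 10)


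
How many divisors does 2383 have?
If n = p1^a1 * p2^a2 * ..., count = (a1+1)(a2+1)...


2383 = 2383^1
d(2383) = (1+1) = 2

2 divisors


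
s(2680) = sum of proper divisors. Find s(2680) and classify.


Proper divisors: 1, 2, 4, 5, 8, 10, 20, 40, 67, 134, 268, 335, 536, 670, 1340
Sum = 1 + 2 + 4 + 5 + 8 + 10 + 20 + 40 + 67 + 134 + 268 + 335 + 536 + 670 + 1340 = 3440
3440 > 2680 → abundant

s(2680) = 3440 (abundant)


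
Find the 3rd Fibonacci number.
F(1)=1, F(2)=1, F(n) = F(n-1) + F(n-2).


Sequence: 1, 1, 2
F(3) = 2


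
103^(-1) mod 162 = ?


Use the extended Euclidean algorithm on (162, 103); each row r = 162*s + 103*t:
r=162, s=1, t=0
r=103, s=0, t=1
q=1: r=59, s=1, t=-1   [162*(1) + 103*(-1) = 59]
q=1: r=44, s=-1, t=2   [162*(-1) + 103*(2) = 44]
q=1: r=15, s=2, t=-3   [162*(2) + 103*(-3) = 15]
q=2: r=14, s=-5, t=8   [162*(-5) + 103*(8) = 14]
q=1: r=1, s=7, t=-11   [162*(7) + 103*(-11) = 1]
q=14: r=0, s=-103, t=162   [162*(-103) + 103*(162) = 0]
GCD = 1 with t = -11, so 103*(-11) ≡ 1 (mod 162)
Inverse = -11 mod 162 = 151
Check: 103 * 151 = 15553 ≡ 1 (mod 162)

103^(-1) ≡ 151 (mod 162)


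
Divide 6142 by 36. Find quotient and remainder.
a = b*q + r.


6142 = 36 * 170 + 22
Check: 6120 + 22 = 6142

q = 170, r = 22


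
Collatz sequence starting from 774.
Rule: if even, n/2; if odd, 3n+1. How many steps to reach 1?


774 → 387 → 1162 → 581 → 1744 → 872 → 436 → 218 → 109 → 328 → 164 → 82 → 41 → 124 → 62 → 31 → 94 → 47 → 142 → 71 → 214 → 107 → 322 → 161 → 484 → 242 → 121 → 364 → 182 → 91 → 274 → 137 → 412 → 206 → 103 → 310 → 155 → 466 → 233 → 700 → 350 → 175 → 526 → 263 → 790 → 395 → 1186 → 593 → 1780 → 890 → 445 → 1336 → 668 → 334 → 167 → 502 → 251 → 754 → 377 → 1132 → 566 → 283 → 850 → 425 → 1276 → 638 → 319 → 958 → 479 → 1438 → 719 → 2158 → 1079 → 3238 → 1619 → 4858 → 2429 → 7288 → 3644 → 1822 → 911 → 2734 → 1367 → 4102 → 2051 → 6154 → 3077 → 9232 → 4616 → 2308 → 1154 → 577 → 1732 → 866 → 433 → 1300 → 650 → 325 → 976 → 488 → 244 → 122 → 61 → 184 → 92 → 46 → 23 → 70 → 35 → 106 → 53 → 160 → 80 → 40 → 20 → 10 → 5 → 16 → 8 → 4 → 2 → 1
Total steps = 121

121 steps


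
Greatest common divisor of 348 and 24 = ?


348 = 14 * 24 + 12
24 = 2 * 12 + 0
GCD = 12


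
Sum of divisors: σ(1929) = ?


Divisors of 1929: 1, 3, 643, 1929
Sum = 1 + 3 + 643 + 1929 = 2576

σ(1929) = 2576


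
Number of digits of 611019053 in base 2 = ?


611019053 in base 2 = 100100011010110110100100101101
Number of digits = 30

30 digits (base 2)


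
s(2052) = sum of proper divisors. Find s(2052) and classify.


Proper divisors: 1, 2, 3, 4, 6, 9, 12, 18, 19, 27, 36, 38, 54, 57, 76, 108, 114, 171, 228, 342, 513, 684, 1026
Sum = 1 + 2 + 3 + 4 + 6 + 9 + 12 + 18 + 19 + 27 + 36 + 38 + 54 + 57 + 76 + 108 + 114 + 171 + 228 + 342 + 513 + 684 + 1026 = 3548
3548 > 2052 → abundant

s(2052) = 3548 (abundant)


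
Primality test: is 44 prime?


44 / 2 = 22 (exact division)
44 is NOT prime.

No, 44 is not prime


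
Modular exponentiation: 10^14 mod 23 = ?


10^1 mod 23 = 10
10^2 mod 23 = 8
10^3 mod 23 = 11
10^4 mod 23 = 18
10^5 mod 23 = 19
10^6 mod 23 = 6
10^7 mod 23 = 14
10^8 mod 23 = 2
10^9 mod 23 = 20
10^10 mod 23 = 16
10^11 mod 23 = 22
10^12 mod 23 = 13
10^13 mod 23 = 15
10^14 mod 23 = 12


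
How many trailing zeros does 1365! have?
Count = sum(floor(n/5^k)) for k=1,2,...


floor(1365/5) = 273
floor(1365/25) = 54
floor(1365/125) = 10
floor(1365/625) = 2
Total = 339

339 trailing zeros


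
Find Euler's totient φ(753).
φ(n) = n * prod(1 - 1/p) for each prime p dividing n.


753 = 3 × 251
Prime factors: 3, 251
φ(753) = 753 × (1-1/3) × (1-1/251)
= 753 × 2/3 × 250/251 = 500

φ(753) = 500


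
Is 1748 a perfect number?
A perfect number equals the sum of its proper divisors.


Proper divisors of 1748: 1, 2, 4, 19, 23, 38, 46, 76, 92, 437, 874
Sum = 1 + 2 + 4 + 19 + 23 + 38 + 46 + 76 + 92 + 437 + 874 = 1612

No, 1748 is not perfect (1612 ≠ 1748)


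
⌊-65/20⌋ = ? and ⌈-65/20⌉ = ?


-65/20 = -3.2500
floor = -4
ceil = -3

floor = -4, ceil = -3


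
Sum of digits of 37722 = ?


3 + 7 + 7 + 2 + 2 = 21


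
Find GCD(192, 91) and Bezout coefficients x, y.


Tabular extended Euclidean (each row: r = 192*s + 91*t):
r=192, s=1, t=0
r=91, s=0, t=1
q=2: r=10, s=1, t=-2   [192*(1) + 91*(-2) = 10]
q=9: r=1, s=-9, t=19   [192*(-9) + 91*(19) = 1]
q=10: r=0, s=91, t=-192   [192*(91) + 91*(-192) = 0]
GCD = 1; from the row with r=1: x=-9, y=19
Check: 192*(-9) + 91*(19) = -1728 + 1729 = 1

GCD = 1, x = -9, y = 19


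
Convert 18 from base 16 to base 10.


18 (base 16) = 24 (decimal)
24 (decimal) = 24 (base 10)


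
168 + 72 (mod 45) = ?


168 + 72 = 240
240 mod 45 = 15


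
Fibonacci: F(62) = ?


Sequence: 1, 1, 2, 3, 5, 8, 13, 21, 34, 55, 89, 144, 233, 377, 610, 987, 1597, 2584, 4181, 6765, 10946, 17711, 28657, 46368, 75025, 121393, 196418, 317811, 514229, 832040, 1346269, 2178309, 3524578, 5702887, 9227465, 14930352, 24157817, 39088169, 63245986, 102334155, 165580141, 267914296, 433494437, 701408733, 1134903170, 1836311903, 2971215073, 4807526976, 7778742049, 12586269025, 20365011074, 32951280099, 53316291173, 86267571272, 139583862445, 225851433717, 365435296162, 591286729879, 956722026041, 1548008755920, 2504730781961, 4052739537881
F(62) = 4052739537881


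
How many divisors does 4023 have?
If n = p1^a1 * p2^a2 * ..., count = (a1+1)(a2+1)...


4023 = 3^3 × 149^1
d(4023) = (3+1) × (1+1) = 8

8 divisors


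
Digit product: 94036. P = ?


9 × 4 × 0 × 3 × 6 = 0


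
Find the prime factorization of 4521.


4521 / 3 = 1507
1507 / 11 = 137
137 / 137 = 1
4521 = 3 × 11 × 137


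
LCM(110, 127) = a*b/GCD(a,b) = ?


GCD(110, 127) = 1
LCM = 110*127/1 = 13970/1 = 13970

LCM = 13970


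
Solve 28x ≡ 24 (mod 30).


GCD(28, 30) = 2 divides 24
Divide: 14x ≡ 12 (mod 15)
x ≡ 3 (mod 15)


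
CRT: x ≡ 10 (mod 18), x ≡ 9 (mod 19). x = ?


M = 18*19 = 342
M1 = M/18 = 19, M2 = M/19 = 18
M1^(-1) mod 18 = 1, M2^(-1) mod 19 = 18
x = 10*19*1 + 9*18*18 = 3106
3106 mod 342 = 28
Check: 28 mod 18 = 10 ✓, 28 mod 19 = 9 ✓

x ≡ 28 (mod 342)


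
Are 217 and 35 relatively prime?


Euclidean algorithm:
217 = 6 * 35 + 7
35 = 5 * 7 + 0
GCD(217, 35) = 7

No, not coprime (GCD = 7)


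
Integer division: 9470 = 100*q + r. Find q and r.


9470 = 100 * 94 + 70
Check: 9400 + 70 = 9470

q = 94, r = 70


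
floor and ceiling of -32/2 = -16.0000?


-32/2 = -16.0000
floor = -16
ceil = -16

floor = -16, ceil = -16


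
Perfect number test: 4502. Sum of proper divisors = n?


Proper divisors of 4502: 1, 2, 2251
Sum = 1 + 2 + 2251 = 2254

No, 4502 is not perfect (2254 ≠ 4502)


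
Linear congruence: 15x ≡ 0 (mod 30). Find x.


GCD(15, 30) = 15 divides 0
Divide: 1x ≡ 0 (mod 2)
x ≡ 0 (mod 2)


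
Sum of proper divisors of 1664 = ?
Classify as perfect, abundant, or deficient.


Proper divisors: 1, 2, 4, 8, 13, 16, 26, 32, 52, 64, 104, 128, 208, 416, 832
Sum = 1 + 2 + 4 + 8 + 13 + 16 + 26 + 32 + 52 + 64 + 104 + 128 + 208 + 416 + 832 = 1906
1906 > 1664 → abundant

s(1664) = 1906 (abundant)


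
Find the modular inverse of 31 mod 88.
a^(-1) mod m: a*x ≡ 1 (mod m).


Use the extended Euclidean algorithm on (88, 31); each row r = 88*s + 31*t:
r=88, s=1, t=0
r=31, s=0, t=1
q=2: r=26, s=1, t=-2   [88*(1) + 31*(-2) = 26]
q=1: r=5, s=-1, t=3   [88*(-1) + 31*(3) = 5]
q=5: r=1, s=6, t=-17   [88*(6) + 31*(-17) = 1]
q=5: r=0, s=-31, t=88   [88*(-31) + 31*(88) = 0]
GCD = 1 with t = -17, so 31*(-17) ≡ 1 (mod 88)
Inverse = -17 mod 88 = 71
Check: 31 * 71 = 2201 ≡ 1 (mod 88)

31^(-1) ≡ 71 (mod 88)


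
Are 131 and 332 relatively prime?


Euclidean algorithm:
332 = 2 * 131 + 70
131 = 1 * 70 + 61
70 = 1 * 61 + 9
61 = 6 * 9 + 7
9 = 1 * 7 + 2
7 = 3 * 2 + 1
2 = 2 * 1 + 0
GCD(131, 332) = 1

Yes, coprime (GCD = 1)


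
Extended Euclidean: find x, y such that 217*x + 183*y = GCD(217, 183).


Tabular extended Euclidean (each row: r = 217*s + 183*t):
r=217, s=1, t=0
r=183, s=0, t=1
q=1: r=34, s=1, t=-1   [217*(1) + 183*(-1) = 34]
q=5: r=13, s=-5, t=6   [217*(-5) + 183*(6) = 13]
q=2: r=8, s=11, t=-13   [217*(11) + 183*(-13) = 8]
q=1: r=5, s=-16, t=19   [217*(-16) + 183*(19) = 5]
q=1: r=3, s=27, t=-32   [217*(27) + 183*(-32) = 3]
q=1: r=2, s=-43, t=51   [217*(-43) + 183*(51) = 2]
q=1: r=1, s=70, t=-83   [217*(70) + 183*(-83) = 1]
q=2: r=0, s=-183, t=217   [217*(-183) + 183*(217) = 0]
GCD = 1; from the row with r=1: x=70, y=-83
Check: 217*(70) + 183*(-83) = 15190 - 15189 = 1

GCD = 1, x = 70, y = -83


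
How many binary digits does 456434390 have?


456434390 in base 2 = 11011001101001010001011010110
Number of digits = 29

29 digits (base 2)


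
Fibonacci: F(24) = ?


Sequence: 1, 1, 2, 3, 5, 8, 13, 21, 34, 55, 89, 144, 233, 377, 610, 987, 1597, 2584, 4181, 6765, 10946, 17711, 28657, 46368
F(24) = 46368


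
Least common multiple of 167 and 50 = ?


GCD(167, 50) = 1
LCM = 167*50/1 = 8350/1 = 8350

LCM = 8350


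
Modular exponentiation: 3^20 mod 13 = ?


3^1 mod 13 = 3
3^2 mod 13 = 9
3^3 mod 13 = 1
3^4 mod 13 = 3
3^5 mod 13 = 9
3^6 mod 13 = 1
3^7 mod 13 = 3
3^8 mod 13 = 9
3^9 mod 13 = 1
3^10 mod 13 = 3
3^11 mod 13 = 9
3^12 mod 13 = 1
3^13 mod 13 = 3
3^14 mod 13 = 9
3^15 mod 13 = 1
3^16 mod 13 = 3
3^17 mod 13 = 9
3^18 mod 13 = 1
3^19 mod 13 = 3
3^20 mod 13 = 9


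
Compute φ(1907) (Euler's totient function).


1907 = 1907
Prime factors: 1907
φ(1907) = 1907 × (1-1/1907)
= 1907 × 1906/1907 = 1906

φ(1907) = 1906


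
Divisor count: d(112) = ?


112 = 2^4 × 7^1
d(112) = (4+1) × (1+1) = 10

10 divisors


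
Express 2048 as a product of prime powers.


2048 / 2 = 1024
1024 / 2 = 512
512 / 2 = 256
256 / 2 = 128
128 / 2 = 64
64 / 2 = 32
32 / 2 = 16
16 / 2 = 8
8 / 2 = 4
4 / 2 = 2
2 / 2 = 1
2048 = 2^11


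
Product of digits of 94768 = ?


9 × 4 × 7 × 6 × 8 = 12096


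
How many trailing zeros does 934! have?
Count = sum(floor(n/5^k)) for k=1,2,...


floor(934/5) = 186
floor(934/25) = 37
floor(934/125) = 7
floor(934/625) = 1
Total = 231

231 trailing zeros


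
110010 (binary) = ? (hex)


110010 (base 2) = 50 (decimal)
50 (decimal) = 32 (base 16)


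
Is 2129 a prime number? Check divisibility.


Check divisors up to sqrt(2129) = 46.1411
No divisors found.
2129 is prime.

Yes, 2129 is prime


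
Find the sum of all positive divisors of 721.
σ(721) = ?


Divisors of 721: 1, 7, 103, 721
Sum = 1 + 7 + 103 + 721 = 832

σ(721) = 832


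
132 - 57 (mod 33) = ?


132 - 57 = 75
75 mod 33 = 9


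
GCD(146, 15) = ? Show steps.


146 = 9 * 15 + 11
15 = 1 * 11 + 4
11 = 2 * 4 + 3
4 = 1 * 3 + 1
3 = 3 * 1 + 0
GCD = 1


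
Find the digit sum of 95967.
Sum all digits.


9 + 5 + 9 + 6 + 7 = 36


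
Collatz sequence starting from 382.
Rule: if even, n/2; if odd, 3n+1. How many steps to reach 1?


382 → 191 → 574 → 287 → 862 → 431 → 1294 → 647 → 1942 → 971 → 2914 → 1457 → 4372 → 2186 → 1093 → 3280 → 1640 → 820 → 410 → 205 → 616 → 308 → 154 → 77 → 232 → 116 → 58 → 29 → 88 → 44 → 22 → 11 → 34 → 17 → 52 → 26 → 13 → 40 → 20 → 10 → 5 → 16 → 8 → 4 → 2 → 1
Total steps = 45

45 steps


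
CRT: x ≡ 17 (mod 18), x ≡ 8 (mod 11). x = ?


M = 18*11 = 198
M1 = M/18 = 11, M2 = M/11 = 18
M1^(-1) mod 18 = 5, M2^(-1) mod 11 = 8
x = 17*11*5 + 8*18*8 = 2087
2087 mod 198 = 107
Check: 107 mod 18 = 17 ✓, 107 mod 11 = 8 ✓

x ≡ 107 (mod 198)


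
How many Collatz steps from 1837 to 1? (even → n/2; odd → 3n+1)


1837 → 5512 → 2756 → 1378 → 689 → 2068 → 1034 → 517 → 1552 → 776 → 388 → 194 → 97 → 292 → 146 → 73 → 220 → 110 → 55 → 166 → 83 → 250 → 125 → 376 → 188 → 94 → 47 → 142 → 71 → 214 → 107 → 322 → 161 → 484 → 242 → 121 → 364 → 182 → 91 → 274 → 137 → 412 → 206 → 103 → 310 → 155 → 466 → 233 → 700 → 350 → 175 → 526 → 263 → 790 → 395 → 1186 → 593 → 1780 → 890 → 445 → 1336 → 668 → 334 → 167 → 502 → 251 → 754 → 377 → 1132 → 566 → 283 → 850 → 425 → 1276 → 638 → 319 → 958 → 479 → 1438 → 719 → 2158 → 1079 → 3238 → 1619 → 4858 → 2429 → 7288 → 3644 → 1822 → 911 → 2734 → 1367 → 4102 → 2051 → 6154 → 3077 → 9232 → 4616 → 2308 → 1154 → 577 → 1732 → 866 → 433 → 1300 → 650 → 325 → 976 → 488 → 244 → 122 → 61 → 184 → 92 → 46 → 23 → 70 → 35 → 106 → 53 → 160 → 80 → 40 → 20 → 10 → 5 → 16 → 8 → 4 → 2 → 1
Total steps = 130

130 steps


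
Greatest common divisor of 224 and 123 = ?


224 = 1 * 123 + 101
123 = 1 * 101 + 22
101 = 4 * 22 + 13
22 = 1 * 13 + 9
13 = 1 * 9 + 4
9 = 2 * 4 + 1
4 = 4 * 1 + 0
GCD = 1
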